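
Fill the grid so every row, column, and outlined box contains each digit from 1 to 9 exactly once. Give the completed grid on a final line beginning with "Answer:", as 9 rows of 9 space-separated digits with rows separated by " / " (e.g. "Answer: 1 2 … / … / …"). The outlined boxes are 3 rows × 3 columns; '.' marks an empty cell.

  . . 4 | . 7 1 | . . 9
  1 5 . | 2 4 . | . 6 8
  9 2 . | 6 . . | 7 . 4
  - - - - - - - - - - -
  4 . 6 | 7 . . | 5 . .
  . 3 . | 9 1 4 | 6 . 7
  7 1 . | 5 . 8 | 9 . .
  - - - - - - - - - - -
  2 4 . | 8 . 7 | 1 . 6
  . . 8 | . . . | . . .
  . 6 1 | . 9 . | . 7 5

Step 1. [r1c4∈{3}] r1c4's peers cover all but 3 ⇒ r1c4=3.
Step 2. [r7c3∈{3,5,9}] across col 3, 9 lands solely at r7c3 ⇒ r7c3=9.
Step 3. [r7c8∈{3}] nothing but 3 survives at r7c8, so r7c8=3.
Step 4. [r8c9∈{2}] nothing but 2 survives at r8c9. So r8c9=2.
Step 5. [r8c1∈{3,5}] across box 7, 5 lands solely at r8c1 ⇒ r8c1=5.
Step 6. [r5c1∈{8}] r5c1 has the single candidate 8. So r5c1=8.
Step 7. [r5c8∈{2}] r5c8's peers cover all but 2 ⇒ r5c8=2.
Step 8. [r6c5∈{2,3,6}] r6c5 is the only open cell in row 6 admitting 6 ⇒ r6c5=6.
Step 9. [r8c7∈{4}] r8c7's peers cover all but 4 ⇒ r8c7=4.
Step 10. [r8c5∈{3}] r8c5 has the single candidate 3 ⇒ r8c5=3.
Step 11. [r3c8∈{1,5}] in row 3, 1 fits only at r3c8, so r3c8=1.
Step 12. [r4c6∈{2,3}] in col 6, 3 fits only at r4c6, so r4c6=3.
Step 13. [r3c5∈{5,8}] r3c5 is the only open cell in row 3 admitting 8 ⇒ r3c5=8.
Step 14. [r2c7∈{3}] only 3 remains possible at r2c7 ⇒ r2c7=3.
Step 15. [r9c6∈{2}] nothing but 2 survives at r9c6. So r9c6=2.
Step 16. [r4c8∈{8}] nothing but 8 survives at r4c8, so r4c8=8.
Step 17. [r4c9∈{1}] r4c9's peers cover all but 1. So r4c9=1.
Step 18. [r2c6∈{9}] r2c6 has the single candidate 9. So r2c6=9.
Step 19. [r1c7∈{2}] r1c7 has the single candidate 2 ⇒ r1c7=2.
Step 20. [r1c2∈{8}] only 8 remains possible at r1c2, so r1c2=8.
Step 21. [r8c6∈{6}] r8c6's peers cover all but 6. So r8c6=6.
Step 22. [r8c8∈{9}] r8c8 has the single candidate 9. So r8c8=9.
Step 23. [r8c2∈{7}] r8c2 is down to just 7 ⇒ r8c2=7.
Step 24. [r1c8∈{5}] r1c8 is down to just 5. So r1c8=5.
Step 25. [r1c1∈{6}] nothing but 6 survives at r1c1. So r1c1=6.
Step 26. [r6c3∈{2}] only 2 remains possible at r6c3 ⇒ r6c3=2.
Step 27. [r8c4∈{1}] r8c4 has the single candidate 1 ⇒ r8c4=1.
Step 28. [r2c3∈{7}] r2c3 has the single candidate 7. So r2c3=7.
Step 29. [r9c4∈{4}] only 4 remains possible at r9c4 ⇒ r9c4=4.
Step 30. [r3c3∈{3}] only 3 remains possible at r3c3. So r3c3=3.
Step 31. [r4c2∈{9}] r4c2 is down to just 9 ⇒ r4c2=9.
Step 32. [r3c6∈{5}] r3c6's peers cover all but 5. So r3c6=5.
Step 33. [r5c3∈{5}] r5c3's peers cover all but 5, so r5c3=5.
Step 34. [r9c7∈{8}] only 8 remains possible at r9c7, so r9c7=8.
Step 35. [r4c5∈{2}] only 2 remains possible at r4c5. So r4c5=2.
Step 36. [r6c8∈{4}] nothing but 4 survives at r6c8. So r6c8=4.
Step 37. [r9c1∈{3}] only 3 remains possible at r9c1 ⇒ r9c1=3.
Step 38. [r7c5∈{5}] r7c5 has the single candidate 5. So r7c5=5.
Step 39. [r6c9∈{3}] r6c9's peers cover all but 3. So r6c9=3.

Answer: 6 8 4 3 7 1 2 5 9 / 1 5 7 2 4 9 3 6 8 / 9 2 3 6 8 5 7 1 4 / 4 9 6 7 2 3 5 8 1 / 8 3 5 9 1 4 6 2 7 / 7 1 2 5 6 8 9 4 3 / 2 4 9 8 5 7 1 3 6 / 5 7 8 1 3 6 4 9 2 / 3 6 1 4 9 2 8 7 5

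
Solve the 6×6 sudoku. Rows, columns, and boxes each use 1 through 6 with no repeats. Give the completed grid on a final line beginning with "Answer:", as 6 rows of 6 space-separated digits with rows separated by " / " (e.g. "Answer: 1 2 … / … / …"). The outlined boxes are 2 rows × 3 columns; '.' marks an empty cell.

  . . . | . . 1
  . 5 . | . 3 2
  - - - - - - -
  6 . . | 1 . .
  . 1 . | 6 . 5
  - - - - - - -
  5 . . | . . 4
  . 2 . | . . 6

Step 1. [r2c3∈{1,4,6}] row 2 places 6 nowhere but r2c3. So r2c3=6.
Step 2. [r3c3∈{2,3,4,5}] 5 has one home in row 3: r3c3, so r3c3=5.
Step 3. [r2c4∈{4}] r2c4 is down to just 4, so r2c4=4.
Step 4. [r3c5∈{2,4}] across row 3, 2 lands solely at r3c5. So r3c5=2.
Step 5. [r3c2∈{3,4}] 4 has one home in row 3: r3c2 ⇒ r3c2=4.
Step 6. [r1c2∈{3}] nothing but 3 survives at r1c2 ⇒ r1c2=3.
Step 7. [r5c5∈{1}] r5c5 is down to just 1, so r5c5=1.
Step 8. [r5c3∈{3}] r5c3 is down to just 3 ⇒ r5c3=3.
Step 9. [r6c5∈{5}] r6c5 has the single candidate 5 ⇒ r6c5=5.
Step 10. [r6c3∈{1,4}] col 3 places 1 nowhere but r6c3 ⇒ r6c3=1.
Step 11. [r1c3∈{2,4}] 4 has one home in col 3: r1c3. So r1c3=4.
Step 12. [r1c1∈{2}] r1c1 is down to just 2. So r1c1=2.
Step 13. [r1c4∈{5}] r1c4 is down to just 5 ⇒ r1c4=5.
Step 14. [r6c1∈{4}] nothing but 4 survives at r6c1 ⇒ r6c1=4.
Step 15. [r3c6∈{3}] only 3 remains possible at r3c6. So r3c6=3.
Step 16. [r1c5∈{6}] r1c5 has the single candidate 6 ⇒ r1c5=6.
Step 17. [r4c3∈{2}] nothing but 2 survives at r4c3. So r4c3=2.
Step 18. [r5c2∈{6}] only 6 remains possible at r5c2, so r5c2=6.
Step 19. [r6c4∈{3}] nothing but 3 survives at r6c4, so r6c4=3.
Step 20. [r4c1∈{3}] r4c1 is down to just 3, so r4c1=3.
Step 21. [r5c4∈{2}] r5c4's peers cover all but 2 ⇒ r5c4=2.
Step 22. [r4c5∈{4}] r4c5 has the single candidate 4. So r4c5=4.
Step 23. [r2c1∈{1}] only 1 remains possible at r2c1. So r2c1=1.

Answer: 2 3 4 5 6 1 / 1 5 6 4 3 2 / 6 4 5 1 2 3 / 3 1 2 6 4 5 / 5 6 3 2 1 4 / 4 2 1 3 5 6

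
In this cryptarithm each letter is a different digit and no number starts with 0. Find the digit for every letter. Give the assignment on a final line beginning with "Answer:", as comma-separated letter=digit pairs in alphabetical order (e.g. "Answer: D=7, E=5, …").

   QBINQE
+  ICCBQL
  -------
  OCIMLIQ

Step 1. [col 1: E + L ≡ Q (mod 10)] column 1 (E + L ≡ Q (mod 10), carry-in 0) doesn't pin Q yet; pick Q=9 and continue, so Q=9.
Step 2. [col 1: E + L ≡ Q (mod 10)] several values work for L in column 1 (E + L ≡ Q (mod 10), carry-in 0); try L=3, so L=3.
Step 3. [col 1: E + L ≡ Q (mod 10)] from column 1 (L=3, Q=9, carry-in 0, digits 3,9 already taken and all letters distinct): E must equal 6, so E=6.
Step 4. [col 2: Q + Q ≡ I (mod 10)] in column 2 we have Q+Q≡I with carry-in 0; given Q=9 and digits 3,6,9 already taken and all letters distinct, that pins I to 8 ⇒ I=8.
Step 5. [col 3: N + B ≡ L (mod 10)] column 3 (N + B ≡ L (mod 10), carry-in 1) doesn't pin B yet; pick B=0 and continue. So B=0.
Step 6. [O] O is the leading digit of a 7-digit sum of two 6-digit numbers; the final carry is exactly 1. So O=1.
Step 7. [col 3: N + B ≡ L (mod 10)] from column 3 (B=0, L=3, carry-in 1, digits 0,1,3,6,8,9 already taken and all letters distinct): N must equal 2, so N=2.
Step 8. [col 4: I + C ≡ M (mod 10)] in column 4 we have I+C≡M with carry-in 0; given I=8 and digits 0,1,2,3,6,8,9 already taken and all letters distinct, that pins C to 7 ⇒ C=7.
Step 9. [col 4: I + C ≡ M (mod 10)] column 4: given I=8, C=7, carry-in 0, and digits 0,1,2,3,6,7,8,9 already taken and all letters distinct, I+C≡M (mod 10) forces M=5, so M=5.

Answer: B=0, C=7, E=6, I=8, L=3, M=5, N=2, O=1, Q=9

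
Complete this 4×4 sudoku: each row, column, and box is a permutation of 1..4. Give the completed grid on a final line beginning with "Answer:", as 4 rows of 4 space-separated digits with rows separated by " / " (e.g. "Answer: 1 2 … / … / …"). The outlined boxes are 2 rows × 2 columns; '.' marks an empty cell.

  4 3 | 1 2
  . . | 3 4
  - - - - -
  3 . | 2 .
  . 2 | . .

Step 1. [r4c1∈{1}] r4c1 is down to just 1 ⇒ r4c1=1.
Step 2. [r2c2∈{1}] nothing but 1 survives at r2c2, so r2c2=1.
Step 3. [r3c4∈{1}] r3c4 has the single candidate 1 ⇒ r3c4=1.
Step 4. [r2c1∈{2}] r2c1 is down to just 2 ⇒ r2c1=2.
Step 5. [r4c3∈{4}] r4c3's peers cover all but 4, so r4c3=4.
Step 6. [r3c2∈{4}] r3c2 is down to just 4, so r3c2=4.
Step 7. [r4c4∈{3}] r4c4 is down to just 3 ⇒ r4c4=3.

Answer: 4 3 1 2 / 2 1 3 4 / 3 4 2 1 / 1 2 4 3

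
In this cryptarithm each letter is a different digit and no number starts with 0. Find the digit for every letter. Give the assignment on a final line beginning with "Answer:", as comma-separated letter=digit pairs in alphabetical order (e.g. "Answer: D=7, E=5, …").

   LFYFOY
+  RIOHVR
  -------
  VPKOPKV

Step 1. [col 1: Y + R ≡ V (mod 10)] Y=9 is one option consistent with column 1 (Y + R ≡ V (mod 10), carry-in 0) — take it. So Y=9.
Step 2. [col 1: Y + R ≡ V (mod 10)] no forcing yet in column 1 (carry-in 0); V=1 is free and consistent — try it, so V=1.
Step 3. [col 1: Y + R ≡ V (mod 10)] column 1: given Y=9, V=1, carry-in 0, and digits 1,9 already taken and all letters distinct, Y+R≡V (mod 10) forces R=2. So R=2.
Step 4. [col 2: O + V ≡ K (mod 10)] no forcing yet in column 2 (carry-in 1); K=5 is free and consistent — try it. So K=5.
Step 5. [col 2: O + V ≡ K (mod 10)] column 2 reads O+V+carry(1)=K with V=1, K=5; with digits 1,2,5,9 already taken and all letters distinct, the only value for O is 3. So O=3.
Step 6. [col 3: F + H ≡ P (mod 10)] no forcing yet in column 3 (carry-in 0); H=4 is free and consistent — try it ⇒ H=4.
Step 7. [col 3: F + H ≡ P (mod 10)] column 3: given H=4, carry-in 0, and digits 1,2,3,4,5,9 already taken and all letters distinct, F+H≡P (mod 10) forces F=6, so F=6.
Step 8. [col 3: F + H ≡ P (mod 10)] from column 3 (F=6, H=4, carry-in 0, digits 1,2,3,4,5,6,9 already taken and all letters distinct): P must equal 0 ⇒ P=0.
Step 9. [col 5: F + I ≡ K (mod 10)] column 5: given F=6, K=5, carry-in 1, and digits 0,1,2,3,4,5,6,9 already taken and all letters distinct, F+I≡K (mod 10) forces I=8. So I=8.
Step 10. [col 6: L + R ≡ P (mod 10)] column 6: given R=2, P=0, carry-in 1, and digits 0,1,2,3,4,5,6,8,9 already taken and all letters distinct, L+R≡P (mod 10) forces L=7. So L=7.

Answer: F=6, H=4, I=8, K=5, L=7, O=3, P=0, R=2, V=1, Y=9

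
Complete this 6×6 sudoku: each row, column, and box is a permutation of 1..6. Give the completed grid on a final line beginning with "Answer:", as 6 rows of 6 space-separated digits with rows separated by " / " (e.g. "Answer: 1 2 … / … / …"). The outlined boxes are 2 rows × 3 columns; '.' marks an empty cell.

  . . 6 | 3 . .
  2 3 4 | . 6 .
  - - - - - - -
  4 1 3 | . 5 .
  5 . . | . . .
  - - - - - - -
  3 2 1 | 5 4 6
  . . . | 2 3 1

Step 1. [r3c6∈{2}] nothing but 2 survives at r3c6 ⇒ r3c6=2.
Step 2. [r4c4∈{1,4,6}] in col 4, 4 fits only at r4c4 ⇒ r4c4=4.
Step 3. [r6c2∈{4,5,6}] in row 6, 4 fits only at r6c2 ⇒ r6c2=4.
Step 4. [r4c5∈{1}] r4c5 is down to just 1 ⇒ r4c5=1.
Step 5. [r1c2∈{5}] nothing but 5 survives at r1c2 ⇒ r1c2=5.
Step 6. [r2c6∈{5}] r2c6 has the single candidate 5 ⇒ r2c6=5.
Step 7. [r1c1∈{1}] only 1 remains possible at r1c1. So r1c1=1.
Step 8. [r3c4∈{6}] only 6 remains possible at r3c4 ⇒ r3c4=6.
Step 9. [r4c6∈{3}] r4c6 is down to just 3. So r4c6=3.
Step 10. [r6c1∈{6}] only 6 remains possible at r6c1, so r6c1=6.
Step 11. [r1c5∈{2}] r1c5 is down to just 2, so r1c5=2.
Step 12. [r4c2∈{6}] r4c2 has the single candidate 6, so r4c2=6.
Step 13. [r1c6∈{4}] r1c6 has the single candidate 4, so r1c6=4.
Step 14. [r2c4∈{1}] r2c4 has the single candidate 1 ⇒ r2c4=1.
Step 15. [r6c3∈{5}] only 5 remains possible at r6c3. So r6c3=5.
Step 16. [r4c3∈{2}] only 2 remains possible at r4c3 ⇒ r4c3=2.

Answer: 1 5 6 3 2 4 / 2 3 4 1 6 5 / 4 1 3 6 5 2 / 5 6 2 4 1 3 / 3 2 1 5 4 6 / 6 4 5 2 3 1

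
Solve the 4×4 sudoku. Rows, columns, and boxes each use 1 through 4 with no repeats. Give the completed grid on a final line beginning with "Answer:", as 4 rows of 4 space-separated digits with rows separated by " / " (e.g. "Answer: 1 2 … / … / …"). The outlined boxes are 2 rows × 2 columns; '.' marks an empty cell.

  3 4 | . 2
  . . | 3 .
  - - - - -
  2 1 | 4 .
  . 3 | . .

Step 1. [r4c4∈{1}] r4c4 has the single candidate 1, so r4c4=1.
Step 2. [r4c3∈{2}] r4c3 is down to just 2 ⇒ r4c3=2.
Step 3. [r3c4∈{3}] r3c4's peers cover all but 3 ⇒ r3c4=3.
Step 4. [r2c4∈{4}] r2c4 is down to just 4, so r2c4=4.
Step 5. [r2c2∈{2}] only 2 remains possible at r2c2. So r2c2=2.
Step 6. [r1c3∈{1}] nothing but 1 survives at r1c3, so r1c3=1.
Step 7. [r4c1∈{4}] nothing but 4 survives at r4c1. So r4c1=4.
Step 8. [r2c1∈{1}] nothing but 1 survives at r2c1. So r2c1=1.

Answer: 3 4 1 2 / 1 2 3 4 / 2 1 4 3 / 4 3 2 1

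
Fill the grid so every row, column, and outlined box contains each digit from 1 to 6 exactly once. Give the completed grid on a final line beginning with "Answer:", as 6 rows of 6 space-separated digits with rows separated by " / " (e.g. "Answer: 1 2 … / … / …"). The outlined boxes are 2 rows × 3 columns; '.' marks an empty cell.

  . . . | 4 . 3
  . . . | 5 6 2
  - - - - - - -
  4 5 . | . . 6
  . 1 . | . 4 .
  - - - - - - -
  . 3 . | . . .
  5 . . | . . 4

Step 1. [r5c6∈{1,5}] 1 has one home in col 6: r5c6. So r5c6=1.
Step 2. [r6c3∈{1,2,6}] r6c3 is the only open cell in row 6 admitting 1 ⇒ r6c3=1.
Step 3. [r5c3∈{2,4,6}] in row 5, 4 fits only at r5c3, so r5c3=4.
Step 4. [r2c3∈{3}] r2c3's peers cover all but 3. So r2c3=3.
Step 5. [r3c3∈{2}] r3c3 is down to just 2, so r3c3=2.
Step 6. [r4c4∈{2,3}] r4c4 is the only open cell in row 4 admitting 2, so r4c4=2.
Step 7. [r3c4∈{1,3}] 1 has one home in col 4: r3c4. So r3c4=1.
Step 8. [r6c4∈{3,6}] in col 4, 3 fits only at r6c4 ⇒ r6c4=3.
Step 9. [r6c2∈{2,6}] in row 6, 6 fits only at r6c2 ⇒ r6c2=6.
Step 10. [r4c3∈{6}] only 6 remains possible at r4c3 ⇒ r4c3=6.
Step 11. [r1c1∈{1,2,6}] in row 1, 6 fits only at r1c1. So r1c1=6.
Step 12. [r5c1∈{2}] only 2 remains possible at r5c1. So r5c1=2.
Step 13. [r4c6∈{5}] r4c6's peers cover all but 5 ⇒ r4c6=5.
Step 14. [r4c1∈{3}] r4c1's peers cover all but 3. So r4c1=3.
Step 15. [r1c5∈{1}] nothing but 1 survives at r1c5, so r1c5=1.
Step 16. [r5c4∈{6}] r5c4's peers cover all but 6 ⇒ r5c4=6.
Step 17. [r2c1∈{1}] r2c1 has the single candidate 1, so r2c1=1.
Step 18. [r6c5∈{2}] r6c5 is down to just 2 ⇒ r6c5=2.
Step 19. [r2c2∈{4}] nothing but 4 survives at r2c2. So r2c2=4.
Step 20. [r1c3∈{5}] nothing but 5 survives at r1c3, so r1c3=5.
Step 21. [r5c5∈{5}] r5c5 has the single candidate 5 ⇒ r5c5=5.
Step 22. [r3c5∈{3}] r3c5's peers cover all but 3 ⇒ r3c5=3.
Step 23. [r1c2∈{2}] r1c2 is down to just 2. So r1c2=2.

Answer: 6 2 5 4 1 3 / 1 4 3 5 6 2 / 4 5 2 1 3 6 / 3 1 6 2 4 5 / 2 3 4 6 5 1 / 5 6 1 3 2 4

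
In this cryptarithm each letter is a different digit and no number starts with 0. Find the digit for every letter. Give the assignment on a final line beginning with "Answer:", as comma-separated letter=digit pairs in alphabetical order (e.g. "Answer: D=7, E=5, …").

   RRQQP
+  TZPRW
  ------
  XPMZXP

Step 1. [col 1: P + W ≡ P (mod 10)] from column 1 (nothing yet, carry-in 0, all letters distinct, none taken yet): W must equal 0, so W=0.
Step 2. [X] adding two 5-digit numbers gives at most 5+1 digits, and here it does — X is that final carry and must be 1. So X=1.
Step 3. [col 1: P + W ≡ P (mod 10)] no forcing yet in column 1 (carry-in 0); P=5 is free and consistent — try it, so P=5.
Step 4. [col 2: Q + R ≡ X (mod 10)] no forcing yet in column 2 (carry-in 0); Q=3 is free and consistent — try it. So Q=3.
Step 5. [col 2: Q + R ≡ X (mod 10)] column 2 reads Q+R+carry(0)=X with Q=3, X=1; with digits 0,1,3,5 already taken and all letters distinct, the only value for R is 8 ⇒ R=8.
Step 6. [col 3: Q + P ≡ Z (mod 10)] column 3 reads Q+P+carry(1)=Z with Q=3, P=5; with digits 0,1,3,5,8 already taken and all letters distinct, the only value for Z is 9. So Z=9.
Step 7. [col 4: R + Z ≡ M (mod 10)] from column 4 (R=8, Z=9, carry-in 0, digits 0,1,3,5,8,9 already taken and all letters distinct): M must equal 7. So M=7.
Step 8. [col 5: R + T ≡ P (mod 10)] from column 5 (R=8, P=5, carry-in 1, digits 0,1,3,5,7,8,9 already taken and all letters distinct): T must equal 6 ⇒ T=6.

Answer: M=7, P=5, Q=3, R=8, T=6, W=0, X=1, Z=9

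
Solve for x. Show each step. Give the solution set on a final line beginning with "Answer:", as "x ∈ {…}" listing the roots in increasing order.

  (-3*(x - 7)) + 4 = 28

Step 1. [(-3*(x - 7)) + 4 = 28] 4 comes off first (subtract 4), so sub: -3*(x - 7) = 24.
Step 2. [-3*(x - 7) = 24] -3 out front; divide by -3. So div: x - 7 = -8.
Step 3. [x - 7 = -8] the outer -7 inverts by adding 7 ⇒ sub: x = -1.

Answer: x ∈ {-1}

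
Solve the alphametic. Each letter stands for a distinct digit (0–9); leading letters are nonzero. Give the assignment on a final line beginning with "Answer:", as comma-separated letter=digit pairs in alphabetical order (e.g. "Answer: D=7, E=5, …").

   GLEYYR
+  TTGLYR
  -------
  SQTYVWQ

Step 1. [S] S is the leading digit of a 7-digit sum of two 6-digit numbers; the final carry is exactly 1 ⇒ S=1.
Step 2. [col 1: R + R ≡ Q (mod 10)] column 1 (R + R ≡ Q (mod 10), carry-in 0) doesn't pin R yet; pick R=6 and continue. So R=6.
Step 3. [col 1: R + R ≡ Q (mod 10)] in column 1 we have R+R≡Q with carry-in 0; given R=6 and digits 1,6 already taken and all letters distinct, that pins Q to 2. So Q=2.
Step 4. [col 2: Y + Y ≡ W (mod 10)] no forcing yet in column 2 (carry-in 1); Y=7 is free and consistent — try it. So Y=7.
Step 5. [col 2: Y + Y ≡ W (mod 10)] from column 2 (Y=7, carry-in 1, digits 1,2,6,7 already taken and all letters distinct): W must equal 5 ⇒ W=5.
Step 6. [col 3: Y + L ≡ V (mod 10)] column 3: given Y=7, carry-in 1, and digits 1,2,5,6,7 already taken and all letters distinct, Y+L≡V (mod 10) forces L=0 ⇒ L=0.
Step 7. [col 3: Y + L ≡ V (mod 10)] column 3: given Y=7, L=0, carry-in 1, and digits 0,1,2,5,6,7 already taken and all letters distinct, Y+L≡V (mod 10) forces V=8, so V=8.
Step 8. [col 4: E + G ≡ Y (mod 10)] column 4 (E + G ≡ Y (mod 10), carry-in 0) doesn't pin G yet; pick G=3 and continue. So G=3.
Step 9. [col 4: E + G ≡ Y (mod 10)] column 4 reads E+G+carry(0)=Y with G=3, Y=7; with digits 0,1,2,3,5,6,7,8 already taken and all letters distinct, the only value for E is 4. So E=4.
Step 10. [col 5: L + T ≡ T (mod 10)] from column 5 (L=0, carry-in 0, digits 0,1,2,3,4,5,6,7,8 already taken and all letters distinct): T must equal 9 ⇒ T=9.

Answer: E=4, G=3, L=0, Q=2, R=6, S=1, T=9, V=8, W=5, Y=7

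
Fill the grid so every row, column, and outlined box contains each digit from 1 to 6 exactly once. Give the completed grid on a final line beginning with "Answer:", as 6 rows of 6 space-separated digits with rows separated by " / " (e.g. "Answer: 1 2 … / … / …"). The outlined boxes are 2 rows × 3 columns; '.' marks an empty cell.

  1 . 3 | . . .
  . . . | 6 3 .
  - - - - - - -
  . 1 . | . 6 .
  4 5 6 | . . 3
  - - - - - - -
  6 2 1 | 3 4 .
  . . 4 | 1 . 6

Step 1. [r5c6∈{5}] nothing but 5 survives at r5c6, so r5c6=5.
Step 2. [r3c3∈{2}] r3c3 is down to just 2. So r3c3=2.
Step 3. [r3c6∈{4}] r3c6's peers cover all but 4, so r3c6=4.
Step 4. [r1c6∈{2}] only 2 remains possible at r1c6, so r1c6=2.
Step 5. [r1c4∈{4,5}] across col 4, 4 lands solely at r1c4. So r1c4=4.
Step 6. [r6c1∈{3,5}] r6c1 is the only open cell in row 6 admitting 5 ⇒ r6c1=5.
Step 7. [r4c4∈{2}] only 2 remains possible at r4c4 ⇒ r4c4=2.
Step 8. [r1c5∈{5}] r1c5's peers cover all but 5. So r1c5=5.
Step 9. [r2c2∈{4}] r2c2's peers cover all but 4. So r2c2=4.
Step 10. [r6c2∈{3}] nothing but 3 survives at r6c2 ⇒ r6c2=3.
Step 11. [r4c5∈{1}] r4c5 is down to just 1, so r4c5=1.
Step 12. [r2c1∈{2}] r2c1's peers cover all but 2. So r2c1=2.
Step 13. [r3c4∈{5}] only 5 remains possible at r3c4 ⇒ r3c4=5.
Step 14. [r6c5∈{2}] r6c5's peers cover all but 2, so r6c5=2.
Step 15. [r2c3∈{5}] r2c3 is down to just 5 ⇒ r2c3=5.
Step 16. [r3c1∈{3}] nothing but 3 survives at r3c1, so r3c1=3.
Step 17. [r2c6∈{1}] nothing but 1 survives at r2c6 ⇒ r2c6=1.
Step 18. [r1c2∈{6}] r1c2 has the single candidate 6. So r1c2=6.

Answer: 1 6 3 4 5 2 / 2 4 5 6 3 1 / 3 1 2 5 6 4 / 4 5 6 2 1 3 / 6 2 1 3 4 5 / 5 3 4 1 2 6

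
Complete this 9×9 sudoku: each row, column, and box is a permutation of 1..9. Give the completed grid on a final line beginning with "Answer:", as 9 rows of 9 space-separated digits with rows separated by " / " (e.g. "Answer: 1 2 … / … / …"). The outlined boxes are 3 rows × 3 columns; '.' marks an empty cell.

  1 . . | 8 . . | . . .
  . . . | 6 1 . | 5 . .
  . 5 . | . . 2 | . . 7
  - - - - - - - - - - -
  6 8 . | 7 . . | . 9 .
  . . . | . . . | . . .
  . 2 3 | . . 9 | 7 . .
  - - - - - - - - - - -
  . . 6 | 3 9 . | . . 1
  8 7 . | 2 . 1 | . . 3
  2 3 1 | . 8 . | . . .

Step 1. [r7c2∈{4}] only 4 remains possible at r7c2. So r7c2=4.
Step 2. [r2c2∈{9}] r2c2 is down to just 9, so r2c2=9.
Step 3. [r5c6∈{3,4,5,6,8}] in col 6, 8 fits only at r5c6. So r5c6=8.
Step 4. [r9c6∈{4,5,6,7}] 6 has one home in col 6: r9c6. So r9c6=6.
Step 5. [r4c7∈{1,2,3,4}] r4c7 is the only open cell in row 4 admitting 1, so r4c7=1.
Step 6. [r1c5∈{3,4,5,7}] 7 has one home in col 5: r1c5. So r1c5=7.
Step 7. [r7c1∈{5}] only 5 remains possible at r7c1 ⇒ r7c1=5.
Step 8. [r6c1∈{4}] r6c1's peers cover all but 4 ⇒ r6c1=4.
Step 9. [r4c3∈{5}] only 5 remains possible at r4c3, so r4c3=5.
Step 10. [r3c8∈{1,3,4,6,8}] 1 has one home in row 3: r3c8 ⇒ r3c8=1.
Step 11. [r3c7∈{3,4,6,8,9}] across row 3, 6 lands solely at r3c7. So r3c7=6.
Step 12. [r8c8∈{4,5,6}] 6 has one home in row 8: r8c8, so r8c8=6.
Step 13. [r8c5∈{4,5}] r8c5 is the only open cell in row 8 admitting 5, so r8c5=5.
Step 14. [r8c7∈{4,9}] in row 8, 4 fits only at r8c7, so r8c7=4.
Step 15. [r3c1∈{3}] r3c1's peers cover all but 3 ⇒ r3c1=3.
Step 16. [r3c5∈{4}] only 4 remains possible at r3c5 ⇒ r3c5=4.
Step 17. [r2c6∈{3}] only 3 remains possible at r2c6. So r2c6=3.
Step 18. [r4c6∈{4}] r4c6 has the single candidate 4 ⇒ r4c6=4.
Step 19. [r4c9∈{2}] r4c9 has the single candidate 2 ⇒ r4c9=2.
Step 20. [r5c7∈{3}] r5c7's peers cover all but 3. So r5c7=3.
Step 21. [r1c8∈{2,3,4}] in row 1, 3 fits only at r1c8. So r1c8=3.
Step 22. [r2c1∈{7}] nothing but 7 survives at r2c1. So r2c1=7.
Step 23. [r6c5∈{6}] only 6 remains possible at r6c5, so r6c5=6.
Step 24. [r7c7∈{2,8}] in col 7, 8 fits only at r7c7. So r7c7=8.
Step 25. [r1c7∈{2,9}] in col 7, 2 fits only at r1c7 ⇒ r1c7=2.
Step 26. [r2c3∈{2,4,8}] in row 2, 2 fits only at r2c3, so r2c3=2.
Step 27. [r6c4∈{1,5}] 1 has one home in row 6: r6c4, so r6c4=1.
Step 28. [r9c8∈{5,7}] across row 9, 7 lands solely at r9c8, so r9c8=7.
Step 29. [r9c9∈{5,9}] r9c9 is the only open cell in row 9 admitting 5. So r9c9=5.
Step 30. [r6c8∈{5,8}] across row 6, 5 lands solely at r6c8. So r6c8=5.
Step 31. [r2c8∈{4,8}] r2c8 is the only open cell in col 8 admitting 8, so r2c8=8.
Step 32. [r2c9∈{4}] r2c9's peers cover all but 4 ⇒ r2c9=4.
Step 33. [r8c3∈{9}] only 9 remains possible at r8c3, so r8c3=9.
Step 34. [r1c6∈{5}] nothing but 5 survives at r1c6, so r1c6=5.
Step 35. [r7c6∈{7}] only 7 remains possible at r7c6, so r7c6=7.
Step 36. [r5c9∈{6}] r5c9 has the single candidate 6 ⇒ r5c9=6.
Step 37. [r3c3∈{8}] r3c3 is down to just 8 ⇒ r3c3=8.
Step 38. [r5c2∈{1}] nothing but 1 survives at r5c2 ⇒ r5c2=1.
Step 39. [r5c5∈{2}] only 2 remains possible at r5c5 ⇒ r5c5=2.
Step 40. [r9c4∈{4}] r9c4 has the single candidate 4, so r9c4=4.
Step 41. [r5c1∈{9}] only 9 remains possible at r5c1. So r5c1=9.
Step 42. [r5c4∈{5}] r5c4 has the single candidate 5, so r5c4=5.
Step 43. [r5c8∈{4}] nothing but 4 survives at r5c8 ⇒ r5c8=4.
Step 44. [r1c3∈{4}] nothing but 4 survives at r1c3, so r1c3=4.
Step 45. [r9c7∈{9}] only 9 remains possible at r9c7. So r9c7=9.
Step 46. [r3c4∈{9}] nothing but 9 survives at r3c4 ⇒ r3c4=9.
Step 47. [r1c2∈{6}] r1c2 has the single candidate 6. So r1c2=6.
Step 48. [r1c9∈{9}] nothing but 9 survives at r1c9. So r1c9=9.
Step 49. [r5c3∈{7}] nothing but 7 survives at r5c3, so r5c3=7.
Step 50. [r6c9∈{8}] r6c9's peers cover all but 8, so r6c9=8.
Step 51. [r4c5∈{3}] r4c5 is down to just 3. So r4c5=3.
Step 52. [r7c8∈{2}] only 2 remains possible at r7c8 ⇒ r7c8=2.

Answer: 1 6 4 8 7 5 2 3 9 / 7 9 2 6 1 3 5 8 4 / 3 5 8 9 4 2 6 1 7 / 6 8 5 7 3 4 1 9 2 / 9 1 7 5 2 8 3 4 6 / 4 2 3 1 6 9 7 5 8 / 5 4 6 3 9 7 8 2 1 / 8 7 9 2 5 1 4 6 3 / 2 3 1 4 8 6 9 7 5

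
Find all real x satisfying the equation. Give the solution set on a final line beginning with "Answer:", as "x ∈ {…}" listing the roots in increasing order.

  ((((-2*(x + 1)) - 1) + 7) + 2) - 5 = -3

Step 1. [((((-2*(x + 1)) - 1) + 7) + 2) - 5 = -3] peel the -5: add 5 from each side ⇒ sub: (((-2*(x + 1)) - 1) + 7) + 2 = 2.
Step 2. [(((-2*(x + 1)) - 1) + 7) + 2 = 2] subtract 2: x sits inside (… + 2) ⇒ sub: ((-2*(x + 1)) - 1) + 7 = 0.
Step 3. [((-2*(x + 1)) - 1) + 7 = 0] peel the +7: subtract 7 from each side, so sub: (-2*(x + 1)) - 1 = -7.
Step 4. [(-2*(x + 1)) - 1 = -7] -1 is outermost — add 1 both sides. So sub: -2*(x + 1) = -6.
Step 5. [-2*(x + 1) = -6] divide by the outer -2, so div: x + 1 = 3.
Step 6. [x + 1 = 3] peel the +1: subtract 1 from each side. So sub: x = 2.

Answer: x ∈ {2}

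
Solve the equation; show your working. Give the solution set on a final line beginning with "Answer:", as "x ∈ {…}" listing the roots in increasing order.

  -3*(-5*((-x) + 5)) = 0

Step 1. [-3*(-5*((-x) + 5)) = 0] divide by the outer -3 ⇒ div: -5*((-x) + 5) = 0.
Step 2. [-5*((-x) + 5) = 0] divide by the outer -5 ⇒ div: (-x) + 5 = 0.
Step 3. [(-x) + 5 = 0] the outer +5 inverts by subtracting 5 ⇒ sub: -x = -5.
Step 4. [-x = -5] LHS negated; negate both sides ⇒ neg: x = 5.

Answer: x ∈ {5}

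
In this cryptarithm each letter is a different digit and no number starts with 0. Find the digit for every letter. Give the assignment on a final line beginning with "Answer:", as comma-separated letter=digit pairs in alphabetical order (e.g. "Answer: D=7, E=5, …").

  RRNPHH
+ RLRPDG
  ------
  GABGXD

Step 1. [col 1: H + G ≡ D (mod 10)] no forcing yet in column 1 (carry-in 0); G=2 is free and consistent — try it. So G=2.
Step 2. [col 1: H + G ≡ D (mod 10)] D=0 is one option consistent with column 1 (H + G ≡ D (mod 10), carry-in 0) — take it ⇒ D=0.
Step 3. [col 1: H + G ≡ D (mod 10)] in column 1 we have H+G≡D with carry-in 0; given G=2, D=0 and digits 0,2 already taken and all letters distinct, that pins H to 8, so H=8.
Step 4. [col 2: H + D ≡ X (mod 10)] in column 2 we have H+D≡X with carry-in 1; given H=8, D=0 and digits 0,2,8 already taken and all letters distinct, that pins X to 9 ⇒ X=9.
Step 5. [col 3: P + P ≡ G (mod 10)] P=6 is one option consistent with column 3 (P + P ≡ G (mod 10), carry-in 0) — take it ⇒ P=6.
Step 6. [col 4: N + R ≡ B (mod 10)] R=1 is one option consistent with column 4 (N + R ≡ B (mod 10), carry-in 1) — take it, so R=1.
Step 7. [col 4: N + R ≡ B (mod 10)] no forcing yet in column 4 (carry-in 1); N=5 is free and consistent — try it ⇒ N=5.
Step 8. [col 4: N + R ≡ B (mod 10)] in column 4 we have N+R≡B with carry-in 1; given N=5, R=1 and digits 0,1,2,5,6,8,9 already taken and all letters distinct, that pins B to 7 ⇒ B=7.
Step 9. [col 5: R + L ≡ A (mod 10)] column 5: given R=1, carry-in 0, and digits 0,1,2,5,6,7,8,9 already taken and all letters distinct, R+L≡A (mod 10) forces A=4. So A=4.
Step 10. [col 5: R + L ≡ A (mod 10)] column 5 reads R+L+carry(0)=A with R=1, A=4; with digits 0,1,2,4,5,6,7,8,9 already taken and all letters distinct, the only value for L is 3, so L=3.

Answer: A=4, B=7, D=0, G=2, H=8, L=3, N=5, P=6, R=1, X=9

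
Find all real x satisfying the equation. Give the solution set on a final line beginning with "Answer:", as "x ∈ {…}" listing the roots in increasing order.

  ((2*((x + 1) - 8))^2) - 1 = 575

Step 1. [((2*((x + 1) - 8))^2) - 1 = 575] peel the -1: add 1 from each side, so sub: (2*((x + 1) - 8))^2 = 576.
Step 2. [(2*((x + 1) - 8))^2 = 576] √ both sides: 576 ≥ 0 gives two branches ⇒ sqrt: 2*((x + 1) - 8) = 24 or -24.
Step 3. [2*((x + 1) - 8) = 24 or -24] 2·(inner) — divide through by 2. So div: (x + 1) - 8 = 12 or -12.
Step 4. [(x + 1) - 8 = 12 or -12] 8 comes off first (add 8) ⇒ sub: x + 1 = 20 or -4.
Step 5. [x + 1 = 20 or -4] subtract 1: x sits inside (… + 1). So sub: x = 19 or -5.

Answer: x ∈ {-5, 19}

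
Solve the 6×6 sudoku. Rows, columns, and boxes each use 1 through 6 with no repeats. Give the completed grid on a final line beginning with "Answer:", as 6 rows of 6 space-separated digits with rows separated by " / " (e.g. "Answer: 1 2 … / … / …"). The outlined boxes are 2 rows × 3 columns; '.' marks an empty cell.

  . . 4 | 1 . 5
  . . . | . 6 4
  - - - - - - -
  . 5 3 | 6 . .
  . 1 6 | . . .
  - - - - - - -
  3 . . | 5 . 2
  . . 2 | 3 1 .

Step 1. [r5c2∈{4,6}] 6 has one home in row 5: r5c2. So r5c2=6.
Step 2. [r4c4∈{2,4}] 4 has one home in col 4: r4c4. So r4c4=4.
Step 3. [r4c1∈{2}] only 2 remains possible at r4c1, so r4c1=2.
Step 4. [r1c5∈{2,3}] r1c5 is the only open cell in box 2 admitting 3. So r1c5=3.
Step 5. [r2c3∈{1,5}] across col 3, 5 lands solely at r2c3. So r2c3=5.
Step 6. [r2c2∈{2,3}] r2c2 is the only open cell in row 2 admitting 3 ⇒ r2c2=3.
Step 7. [r6c1∈{4,5}] across row 6, 5 lands solely at r6c1 ⇒ r6c1=5.
Step 8. [r4c6∈{3}] r4c6 has the single candidate 3. So r4c6=3.
Step 9. [r6c6∈{6}] r6c6 is down to just 6, so r6c6=6.
Step 10. [r5c5∈{4}] r5c5's peers cover all but 4. So r5c5=4.
Step 11. [r2c4∈{2}] nothing but 2 survives at r2c4. So r2c4=2.
Step 12. [r1c2∈{2}] r1c2 has the single candidate 2, so r1c2=2.
Step 13. [r2c1∈{1}] r2c1 has the single candidate 1, so r2c1=1.
Step 14. [r3c1∈{4}] r3c1 has the single candidate 4 ⇒ r3c1=4.
Step 15. [r3c6∈{1}] nothing but 1 survives at r3c6 ⇒ r3c6=1.
Step 16. [r3c5∈{2}] r3c5's peers cover all but 2, so r3c5=2.
Step 17. [r1c1∈{6}] nothing but 6 survives at r1c1. So r1c1=6.
Step 18. [r6c2∈{4}] r6c2's peers cover all but 4. So r6c2=4.
Step 19. [r4c5∈{5}] r4c5 is down to just 5. So r4c5=5.
Step 20. [r5c3∈{1}] r5c3's peers cover all but 1. So r5c3=1.

Answer: 6 2 4 1 3 5 / 1 3 5 2 6 4 / 4 5 3 6 2 1 / 2 1 6 4 5 3 / 3 6 1 5 4 2 / 5 4 2 3 1 6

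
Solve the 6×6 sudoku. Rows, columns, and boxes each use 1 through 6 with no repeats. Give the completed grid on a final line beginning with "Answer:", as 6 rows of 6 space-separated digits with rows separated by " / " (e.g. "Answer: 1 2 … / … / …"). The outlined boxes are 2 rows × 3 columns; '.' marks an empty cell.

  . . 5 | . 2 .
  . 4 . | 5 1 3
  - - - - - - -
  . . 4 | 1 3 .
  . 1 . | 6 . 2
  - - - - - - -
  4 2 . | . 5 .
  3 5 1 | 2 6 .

Step 1. [r1c6∈{4,6}] col 6 places 6 nowhere but r1c6, so r1c6=6.
Step 2. [r3c1∈{2,5,6}] row 3 places 2 nowhere but r3c1 ⇒ r3c1=2.
Step 3. [r2c3∈{2,6}] across row 2, 2 lands solely at r2c3, so r2c3=2.
Step 4. [r5c6∈{1}] only 1 remains possible at r5c6 ⇒ r5c6=1.
Step 5. [r6c6∈{4}] r6c6 is down to just 4 ⇒ r6c6=4.
Step 6. [r4c5∈{4}] r4c5 has the single candidate 4. So r4c5=4.
Step 7. [r1c1∈{1}] r1c1's peers cover all but 1. So r1c1=1.
Step 8. [r3c6∈{5}] r3c6 has the single candidate 5. So r3c6=5.
Step 9. [r2c1∈{6}] nothing but 6 survives at r2c1. So r2c1=6.
Step 10. [r4c1∈{5}] r4c1 has the single candidate 5, so r4c1=5.
Step 11. [r5c4∈{3}] nothing but 3 survives at r5c4. So r5c4=3.
Step 12. [r1c2∈{3}] r1c2 has the single candidate 3. So r1c2=3.
Step 13. [r3c2∈{6}] nothing but 6 survives at r3c2, so r3c2=6.
Step 14. [r1c4∈{4}] r1c4 is down to just 4. So r1c4=4.
Step 15. [r4c3∈{3}] r4c3's peers cover all but 3. So r4c3=3.
Step 16. [r5c3∈{6}] r5c3's peers cover all but 6. So r5c3=6.

Answer: 1 3 5 4 2 6 / 6 4 2 5 1 3 / 2 6 4 1 3 5 / 5 1 3 6 4 2 / 4 2 6 3 5 1 / 3 5 1 2 6 4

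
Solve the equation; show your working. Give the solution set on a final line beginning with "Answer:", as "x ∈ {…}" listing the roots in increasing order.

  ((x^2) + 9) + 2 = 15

Step 1. [((x^2) + 9) + 2 = 15] 2 comes off first (subtract 2), so sub: (x^2) + 9 = 13.
Step 2. [(x^2) + 9 = 13] peel the +9: subtract 9 from each side, so sub: x^2 = 4.
Step 3. [x^2 = 4] √ both sides: 4 ≥ 0 gives two branches, so sqrt: x = 2 or -2.

Answer: x ∈ {-2, 2}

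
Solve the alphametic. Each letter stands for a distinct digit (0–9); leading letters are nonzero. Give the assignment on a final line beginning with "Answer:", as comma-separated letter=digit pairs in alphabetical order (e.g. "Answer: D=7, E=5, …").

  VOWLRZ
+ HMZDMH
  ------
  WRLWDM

Step 1. [col 1: Z + H ≡ M (mod 10)] several values work for Z in column 1 (Z + H ≡ M (mod 10), carry-in 0); try Z=9, so Z=9.
Step 2. [col 1: Z + H ≡ M (mod 10)] column 1 (Z + H ≡ M (mod 10), carry-in 0) doesn't pin M yet; pick M=1 and continue. So M=1.
Step 3. [col 1: Z + H ≡ M (mod 10)] from column 1 (Z=9, M=1, carry-in 0, digits 1,9 already taken and all letters distinct): H must equal 2, so H=2.
Step 4. [col 2: R + M ≡ D (mod 10)] column 2 (R + M ≡ D (mod 10), carry-in 1) doesn't pin D yet; pick D=0 and continue, so D=0.
Step 5. [col 2: R + M ≡ D (mod 10)] from column 2 (M=1, D=0, carry-in 1, digits 0,1,2,9 already taken and all letters distinct): R must equal 8. So R=8.
Step 6. [col 3: L + D ≡ W (mod 10)] column 3 (L + D ≡ W (mod 10), carry-in 1) doesn't pin W yet; pick W=5 and continue. So W=5.
Step 7. [col 3: L + D ≡ W (mod 10)] column 3 reads L+D+carry(1)=W with D=0, W=5; with digits 0,1,2,5,8,9 already taken and all letters distinct, the only value for L is 4, so L=4.
Step 8. [col 5: O + M ≡ R (mod 10)] from column 5 (M=1, R=8, carry-in 1, digits 0,1,2,4,5,8,9 already taken and all letters distinct): O must equal 6 ⇒ O=6.
Step 9. [col 6: V + H ≡ W (mod 10)] column 6: given H=2, W=5, carry-in 0, and digits 0,1,2,4,5,6,8,9 already taken and all letters distinct, V+H≡W (mod 10) forces V=3. So V=3.

Answer: D=0, H=2, L=4, M=1, O=6, R=8, V=3, W=5, Z=9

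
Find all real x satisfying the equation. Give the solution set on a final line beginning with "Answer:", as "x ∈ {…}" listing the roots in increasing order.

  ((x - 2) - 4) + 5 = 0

Step 1. [((x - 2) - 4) + 5 = 0] 5 comes off first (subtract 5), so sub: (x - 2) - 4 = -5.
Step 2. [(x - 2) - 4 = -5] 4 comes off first (add 4). So sub: x - 2 = -1.
Step 3. [x - 2 = -1] the outer -2 inverts by adding 2 ⇒ sub: x = 1.

Answer: x ∈ {1}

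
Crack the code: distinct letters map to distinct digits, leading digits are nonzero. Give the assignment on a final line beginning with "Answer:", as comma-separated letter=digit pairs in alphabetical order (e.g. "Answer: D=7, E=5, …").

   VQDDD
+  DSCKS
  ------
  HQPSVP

Step 1. [col 1: D + S ≡ P (mod 10)] several values work for D in column 1 (D + S ≡ P (mod 10), carry-in 0); try D=4 ⇒ D=4.
Step 2. [H] adding two 5-digit numbers gives at most 5+1 digits, and here it does — H is that final carry and must be 1 ⇒ H=1.
Step 3. [col 1: D + S ≡ P (mod 10)] no forcing yet in column 1 (carry-in 0); S=2 is free and consistent — try it, so S=2.
Step 4. [col 1: D + S ≡ P (mod 10)] in column 1 we have D+S≡P with carry-in 0; given D=4, S=2 and digits 1,2,4 already taken and all letters distinct, that pins P to 6. So P=6.
Step 5. [col 2: D + K ≡ V (mod 10)] K=5 is one option consistent with column 2 (D + K ≡ V (mod 10), carry-in 0) — take it ⇒ K=5.
Step 6. [col 2: D + K ≡ V (mod 10)] column 2: given D=4, K=5, carry-in 0, and digits 1,2,4,5,6 already taken and all letters distinct, D+K≡V (mod 10) forces V=9 ⇒ V=9.
Step 7. [col 3: D + C ≡ S (mod 10)] in column 3 we have D+C≡S with carry-in 0; given D=4, S=2 and digits 1,2,4,5,6,9 already taken and all letters distinct, that pins C to 8, so C=8.
Step 8. [col 4: Q + S ≡ P (mod 10)] column 4: given S=2, P=6, carry-in 1, and digits 1,2,4,5,6,8,9 already taken and all letters distinct, Q+S≡P (mod 10) forces Q=3 ⇒ Q=3.

Answer: C=8, D=4, H=1, K=5, P=6, Q=3, S=2, V=9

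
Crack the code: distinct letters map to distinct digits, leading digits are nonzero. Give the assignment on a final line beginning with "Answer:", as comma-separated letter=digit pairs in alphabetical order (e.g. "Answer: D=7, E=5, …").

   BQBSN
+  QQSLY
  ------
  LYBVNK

Step 1. [col 1: N + Y ≡ K (mod 10)] K=8 is one option consistent with column 1 (N + Y ≡ K (mod 10), carry-in 0) — take it, so K=8.
Step 2. [col 1: N + Y ≡ K (mod 10)] several values work for N in column 1 (N + Y ≡ K (mod 10), carry-in 0); try N=6. So N=6.
Step 3. [L] L is the leading digit of a 6-digit sum of two 5-digit numbers; the final carry is exactly 1. So L=1.
Step 4. [col 1: N + Y ≡ K (mod 10)] in column 1 we have N+Y≡K with carry-in 0; given N=6, K=8 and digits 1,6,8 already taken and all letters distinct, that pins Y to 2, so Y=2.
Step 5. [col 2: S + L ≡ N (mod 10)] column 2: given L=1, N=6, carry-in 0, and digits 1,2,6,8 already taken and all letters distinct, S+L≡N (mod 10) forces S=5, so S=5.
Step 6. [col 3: B + S ≡ V (mod 10)] column 3 (B + S ≡ V (mod 10), carry-in 0) doesn't pin V yet; pick V=9 and continue, so V=9.
Step 7. [col 3: B + S ≡ V (mod 10)] in column 3 we have B+S≡V with carry-in 0; given S=5, V=9 and digits 1,2,5,6,8,9 already taken and all letters distinct, that pins B to 4 ⇒ B=4.
Step 8. [col 4: Q + Q ≡ B (mod 10)] in column 4 we have Q+Q≡B with carry-in 0; given B=4 and digits 1,2,4,5,6,8,9 already taken and all letters distinct, that pins Q to 7. So Q=7.

Answer: B=4, K=8, L=1, N=6, Q=7, S=5, V=9, Y=2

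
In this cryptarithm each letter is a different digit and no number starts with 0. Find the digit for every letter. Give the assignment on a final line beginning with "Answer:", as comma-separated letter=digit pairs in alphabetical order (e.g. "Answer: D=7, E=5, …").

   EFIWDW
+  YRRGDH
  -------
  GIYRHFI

Step 1. [col 1: W + H ≡ I (mod 10)] several values work for I in column 1 (W + H ≡ I (mod 10), carry-in 0); try I=0. So I=0.
Step 2. [col 1: W + H ≡ I (mod 10)] several values work for H in column 1 (W + H ≡ I (mod 10), carry-in 0); try H=6 ⇒ H=6.
Step 3. [G] adding two 6-digit numbers gives at most 6+1 digits, and here it does — G is that final carry and must be 1. So G=1.
Step 4. [col 1: W + H ≡ I (mod 10)] in column 1 we have W+H≡I with carry-in 0; given H=6, I=0 and digits 0,1,6 already taken and all letters distinct, that pins W to 4 ⇒ W=4.
Step 5. [col 2: D + D ≡ F (mod 10)] several values work for F in column 2 (D + D ≡ F (mod 10), carry-in 1); try F=5, so F=5.
Step 6. [col 2: D + D ≡ F (mod 10)] column 2 (D + D ≡ F (mod 10), carry-in 1) doesn't pin D yet; pick D=7 and continue. So D=7.
Step 7. [col 4: I + R ≡ R (mod 10)] R=3 is one option consistent with column 4 (I + R ≡ R (mod 10), carry-in 0) — take it, so R=3.
Step 8. [col 5: F + R ≡ Y (mod 10)] from column 5 (F=5, R=3, carry-in 0, digits 0,1,3,4,5,6,7 already taken and all letters distinct): Y must equal 8, so Y=8.
Step 9. [col 6: E + Y ≡ I (mod 10)] from column 6 (Y=8, I=0, carry-in 0, digits 0,1,3,4,5,6,7,8 already taken and all letters distinct): E must equal 2, so E=2.

Answer: D=7, E=2, F=5, G=1, H=6, I=0, R=3, W=4, Y=8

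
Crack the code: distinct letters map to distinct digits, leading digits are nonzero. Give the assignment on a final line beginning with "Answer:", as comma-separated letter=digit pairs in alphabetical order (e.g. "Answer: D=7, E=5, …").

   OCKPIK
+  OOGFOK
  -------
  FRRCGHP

Step 1. [col 1: K + K ≡ P (mod 10)] P=4 is one option consistent with column 1 (K + K ≡ P (mod 10), carry-in 0) — take it ⇒ P=4.
Step 2. [col 1: K + K ≡ P (mod 10)] K=2 is one option consistent with column 1 (K + K ≡ P (mod 10), carry-in 0) — take it, so K=2.
Step 3. [col 2: I + O ≡ H (mod 10)] several values work for O in column 2 (I + O ≡ H (mod 10), carry-in 0); try O=7 ⇒ O=7.
Step 4. [F] F is the leading digit of a 7-digit sum of two 6-digit numbers; the final carry is exactly 1, so F=1.
Step 5. [col 2: I + O ≡ H (mod 10)] several values work for H in column 2 (I + O ≡ H (mod 10), carry-in 0); try H=0 ⇒ H=0.
Step 6. [col 2: I + O ≡ H (mod 10)] from column 2 (O=7, H=0, carry-in 0, digits 0,1,2,4,7 already taken and all letters distinct): I must equal 3 ⇒ I=3.
Step 7. [col 3: P + F ≡ G (mod 10)] column 3: given P=4, F=1, carry-in 1, and digits 0,1,2,3,4,7 already taken and all letters distinct, P+F≡G (mod 10) forces G=6 ⇒ G=6.
Step 8. [col 4: K + G ≡ C (mod 10)] in column 4 we have K+G≡C with carry-in 0; given K=2, G=6 and digits 0,1,2,3,4,6,7 already taken and all letters distinct, that pins C to 8 ⇒ C=8.
Step 9. [col 5: C + O ≡ R (mod 10)] in column 5 we have C+O≡R with carry-in 0; given C=8, O=7 and digits 0,1,2,3,4,6,7,8 already taken and all letters distinct, that pins R to 5. So R=5.

Answer: C=8, F=1, G=6, H=0, I=3, K=2, O=7, P=4, R=5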